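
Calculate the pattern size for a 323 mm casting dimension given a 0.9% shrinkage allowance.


Formula: L_pattern = L_casting * (1 + shrinkage_rate/100)
Shrinkage factor = 1 + 0.9/100 = 1.009
L_pattern = 323 mm * 1.009 = 325.9070 mm

325.9070 mm


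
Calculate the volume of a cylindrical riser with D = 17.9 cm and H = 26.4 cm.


Formula: V = pi * (D/2)^2 * H  (cylinder volume)
Radius = D/2 = 17.9/2 = 8.95 cm
V = pi * 8.95^2 * 26.4 = 6643.5448 cm^3

Answer: 6643.5448 cm^3


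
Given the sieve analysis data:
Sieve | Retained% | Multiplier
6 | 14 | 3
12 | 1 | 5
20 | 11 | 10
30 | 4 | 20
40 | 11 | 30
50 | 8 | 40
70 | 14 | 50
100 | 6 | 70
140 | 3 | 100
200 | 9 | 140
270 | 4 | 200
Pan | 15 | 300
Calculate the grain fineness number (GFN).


Formula: GFN = sum(pct * multiplier) / sum(pct)
sum(pct * multiplier) = 8867
sum(pct) = 100
GFN = 8867 / 100 = 88.67

Answer: 88.67


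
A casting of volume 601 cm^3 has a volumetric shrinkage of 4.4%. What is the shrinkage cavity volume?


Formula: V_shrink = V_casting * shrinkage_pct / 100
V_shrink = 601 cm^3 * 4.4 / 100 = 26.4440 cm^3

Final answer: 26.4440 cm^3


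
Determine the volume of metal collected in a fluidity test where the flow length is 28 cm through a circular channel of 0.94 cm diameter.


Formula: V = pi * (d/2)^2 * L  (cylinder volume)
Radius = 0.94/2 = 0.47 cm
V = pi * 0.47^2 * 28 = 19.4314 cm^3

Answer: 19.4314 cm^3


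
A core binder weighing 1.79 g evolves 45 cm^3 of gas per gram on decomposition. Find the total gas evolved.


Formula: V_gas = W_binder * gas_evolution_rate
V = 1.79 g * 45 cm^3/g = 80.5500 cm^3


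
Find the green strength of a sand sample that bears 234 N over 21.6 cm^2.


Formula: Compressive Strength = Force / Area
Strength = 234 N / 21.6 cm^2 = 10.8333 N/cm^2

Answer: 10.8333 N/cm^2


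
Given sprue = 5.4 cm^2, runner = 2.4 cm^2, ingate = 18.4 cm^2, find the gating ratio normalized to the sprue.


Sprue:Runner:Ingate = 1 : 2.4/5.4 : 18.4/5.4 = 1:0.44:3.41

Answer: 1:0.44:3.41


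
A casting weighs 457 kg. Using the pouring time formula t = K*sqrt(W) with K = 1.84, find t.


Formula: t = K * sqrt(W)
sqrt(W) = sqrt(457) = 21.37756
t = 1.84 * 21.37756 = 39.3347 s

Final answer: 39.3347 s


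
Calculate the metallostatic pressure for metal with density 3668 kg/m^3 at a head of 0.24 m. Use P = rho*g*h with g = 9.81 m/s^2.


Formula: P = rho * g * h
rho * g = 3668 * 9.81 = 35983.08 N/m^3
P = 35983.08 * 0.24 = 8635.9392 Pa

Answer: 8635.9392 Pa


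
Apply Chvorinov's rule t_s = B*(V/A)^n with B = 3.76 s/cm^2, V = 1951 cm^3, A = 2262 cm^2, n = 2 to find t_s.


Formula: t_s = B * (V/A)^n  (Chvorinov's rule, n=2)
Modulus M = V/A = 1951/2262 = 0.862511 cm
M^2 = 0.862511^2 = 0.743925 cm^2
t_s = 3.76 * 0.743925 = 2.7972 s

Final answer: 2.7972 s


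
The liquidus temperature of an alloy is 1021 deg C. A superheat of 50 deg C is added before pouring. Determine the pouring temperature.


Formula: T_pour = T_melt + Superheat
T_pour = 1021 + 50 = 1071 deg C

Final answer: 1071 deg C


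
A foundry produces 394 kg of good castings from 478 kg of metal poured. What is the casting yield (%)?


Formula: Casting Yield = (W_good / W_total) * 100
Yield = (394 kg / 478 kg) * 100 = 82.4268%

Answer: 82.4268%


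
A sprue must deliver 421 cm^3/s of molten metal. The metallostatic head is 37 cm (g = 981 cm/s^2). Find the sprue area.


Formula: v = sqrt(2*g*h), A = Q/v
Velocity: v = sqrt(2 * 981 * 37) = sqrt(72594) = 269.4327 cm/s
Sprue area: A = Q / v = 421 / 269.4327 = 1.5625 cm^2

Answer: 1.5625 cm^2


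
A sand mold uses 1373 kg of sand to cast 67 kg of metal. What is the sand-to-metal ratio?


Formula: Sand-to-Metal Ratio = W_sand / W_metal
Ratio = 1373 kg / 67 kg = 20.4925

Answer: 20.4925


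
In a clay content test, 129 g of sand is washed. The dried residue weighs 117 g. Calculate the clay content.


Formula: Clay% = (W_total - W_washed) / W_total * 100
Clay mass = 129 - 117 = 12 g
Clay% = 12 / 129 * 100 = 9.3023%

9.3023%


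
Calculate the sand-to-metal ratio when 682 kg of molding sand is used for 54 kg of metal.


Formula: Sand-to-Metal Ratio = W_sand / W_metal
Ratio = 682 kg / 54 kg = 12.6296


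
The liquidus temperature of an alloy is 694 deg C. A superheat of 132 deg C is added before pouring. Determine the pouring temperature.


Formula: T_pour = T_melt + Superheat
T_pour = 694 + 132 = 826 deg C

Answer: 826 deg C


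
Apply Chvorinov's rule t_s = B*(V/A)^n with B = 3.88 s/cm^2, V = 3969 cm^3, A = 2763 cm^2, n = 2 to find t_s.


Formula: t_s = B * (V/A)^n  (Chvorinov's rule, n=2)
Modulus M = V/A = 3969/2763 = 1.436482 cm
M^2 = 1.436482^2 = 2.063481 cm^2
t_s = 3.88 * 2.063481 = 8.0063 s

8.0063 s


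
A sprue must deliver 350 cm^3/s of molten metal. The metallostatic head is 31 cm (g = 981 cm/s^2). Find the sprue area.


Formula: v = sqrt(2*g*h), A = Q/v
Velocity: v = sqrt(2 * 981 * 31) = sqrt(60822) = 246.6212 cm/s
Sprue area: A = Q / v = 350 / 246.6212 = 1.4192 cm^2

1.4192 cm^2


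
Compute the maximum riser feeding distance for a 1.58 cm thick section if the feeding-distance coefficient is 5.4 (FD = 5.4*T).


Formula: FD = 5.4 * T  (riser feeding-distance rule)
FD = 5.4 * 1.58 cm = 8.5320 cm

8.5320 cm


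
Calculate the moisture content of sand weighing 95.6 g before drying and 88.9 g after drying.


Formula: MC = (W_wet - W_dry) / W_wet * 100
Water mass = 95.6 - 88.9 = 6.7 g
MC = 6.7 / 95.6 * 100 = 7.0084%


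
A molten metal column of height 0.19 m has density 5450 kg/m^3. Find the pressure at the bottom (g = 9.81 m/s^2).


Formula: P = rho * g * h
rho * g = 5450 * 9.81 = 53464.5 N/m^3
P = 53464.5 * 0.19 = 10158.2550 Pa


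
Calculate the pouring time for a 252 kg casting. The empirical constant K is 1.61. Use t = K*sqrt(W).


Formula: t = K * sqrt(W)
sqrt(W) = sqrt(252) = 15.87451
t = 1.61 * 15.87451 = 25.5580 s


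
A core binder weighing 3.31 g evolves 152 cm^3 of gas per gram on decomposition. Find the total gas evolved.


Formula: V_gas = W_binder * gas_evolution_rate
V = 3.31 g * 152 cm^3/g = 503.1200 cm^3

Answer: 503.1200 cm^3


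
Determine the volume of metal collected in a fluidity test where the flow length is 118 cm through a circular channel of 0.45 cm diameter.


Formula: V = pi * (d/2)^2 * L  (cylinder volume)
Radius = 0.45/2 = 0.225 cm
V = pi * 0.225^2 * 118 = 18.7671 cm^3

18.7671 cm^3


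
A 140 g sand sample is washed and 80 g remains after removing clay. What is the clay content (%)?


Formula: Clay% = (W_total - W_washed) / W_total * 100
Clay mass = 140 - 80 = 60 g
Clay% = 60 / 140 * 100 = 42.8571%

Final answer: 42.8571%


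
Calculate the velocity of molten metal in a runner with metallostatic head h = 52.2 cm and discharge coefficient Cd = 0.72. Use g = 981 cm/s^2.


Formula: v = Cd * sqrt(2 * g * h)  (Torricelli with discharge coefficient)
2*g*h = 2 * 981 * 52.2 = 102416.4 cm^2/s^2
sqrt(102416.4) = 320.02562 cm/s
v = 0.72 * 320.02562 = 230.4184 cm/s

Final answer: 230.4184 cm/s


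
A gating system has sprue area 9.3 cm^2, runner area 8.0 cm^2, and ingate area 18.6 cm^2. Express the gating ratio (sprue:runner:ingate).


Sprue:Runner:Ingate = 1 : 8.0/9.3 : 18.6/9.3 = 1:0.86:2.00


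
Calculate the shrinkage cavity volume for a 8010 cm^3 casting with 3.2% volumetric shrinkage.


Formula: V_shrink = V_casting * shrinkage_pct / 100
V_shrink = 8010 cm^3 * 3.2 / 100 = 256.3200 cm^3


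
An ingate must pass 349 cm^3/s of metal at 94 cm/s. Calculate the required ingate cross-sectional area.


Formula: A_ingate = Q / v  (continuity equation)
A = 349 cm^3/s / 94 cm/s = 3.7128 cm^2

Final answer: 3.7128 cm^2


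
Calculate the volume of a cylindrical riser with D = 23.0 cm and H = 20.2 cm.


Formula: V = pi * (D/2)^2 * H  (cylinder volume)
Radius = D/2 = 23.0/2 = 11.5 cm
V = pi * 11.5^2 * 20.2 = 8392.6077 cm^3


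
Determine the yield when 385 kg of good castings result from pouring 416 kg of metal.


Formula: Casting Yield = (W_good / W_total) * 100
Yield = (385 kg / 416 kg) * 100 = 92.5481%

Answer: 92.5481%


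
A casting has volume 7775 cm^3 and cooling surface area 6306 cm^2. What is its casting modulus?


Formula: Casting Modulus M = V / A
M = 7775 cm^3 / 6306 cm^2 = 1.2330 cm

Final answer: 1.2330 cm


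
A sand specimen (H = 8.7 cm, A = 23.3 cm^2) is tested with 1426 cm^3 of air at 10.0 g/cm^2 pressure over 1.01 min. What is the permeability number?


Formula: Permeability Number P = (V * H) / (p * A * t)
Numerator: V * H = 1426 * 8.7 = 12406.2
Denominator: p * A * t = 10.0 * 23.3 * 1.01 = 235.33
P = 12406.2 / 235.33 = 52.7183

Answer: 52.7183


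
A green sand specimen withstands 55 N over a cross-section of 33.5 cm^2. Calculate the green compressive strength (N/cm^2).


Formula: Compressive Strength = Force / Area
Strength = 55 N / 33.5 cm^2 = 1.6418 N/cm^2


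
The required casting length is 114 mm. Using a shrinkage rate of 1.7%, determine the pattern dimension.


Formula: L_pattern = L_casting * (1 + shrinkage_rate/100)
Shrinkage factor = 1 + 1.7/100 = 1.017
L_pattern = 114 mm * 1.017 = 115.9380 mm

115.9380 mm


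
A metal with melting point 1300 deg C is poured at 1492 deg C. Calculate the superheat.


Formula: Superheat = T_pour - T_melt
Superheat = 1492 - 1300 = 192 deg C


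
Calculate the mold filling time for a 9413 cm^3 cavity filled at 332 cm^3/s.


Formula: t_fill = V_mold / Q_flow
t = 9413 cm^3 / 332 cm^3/s = 28.3524 s

Answer: 28.3524 s


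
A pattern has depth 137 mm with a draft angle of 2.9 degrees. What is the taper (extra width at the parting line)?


Formula: taper = depth * tan(draft_angle)
tan(2.9 deg) = 0.0506578
taper = 137 mm * 0.0506578 = 6.9401 mm

Answer: 6.9401 mm


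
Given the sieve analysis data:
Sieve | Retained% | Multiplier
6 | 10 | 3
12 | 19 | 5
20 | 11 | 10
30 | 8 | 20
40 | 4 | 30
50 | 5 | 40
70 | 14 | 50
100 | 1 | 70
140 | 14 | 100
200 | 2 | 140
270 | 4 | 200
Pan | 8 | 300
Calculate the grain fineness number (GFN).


Formula: GFN = sum(pct * multiplier) / sum(pct)
sum(pct * multiplier) = 6365
sum(pct) = 100
GFN = 6365 / 100 = 63.65

63.65


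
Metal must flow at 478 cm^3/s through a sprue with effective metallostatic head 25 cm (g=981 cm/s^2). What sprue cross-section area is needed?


Formula: v = sqrt(2*g*h), A = Q/v
Velocity: v = sqrt(2 * 981 * 25) = sqrt(49050) = 221.4723 cm/s
Sprue area: A = Q / v = 478 / 221.4723 = 2.1583 cm^2

Final answer: 2.1583 cm^2


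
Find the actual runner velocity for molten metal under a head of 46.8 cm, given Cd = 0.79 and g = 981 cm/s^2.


Formula: v = Cd * sqrt(2 * g * h)  (Torricelli with discharge coefficient)
2*g*h = 2 * 981 * 46.8 = 91821.6 cm^2/s^2
sqrt(91821.6) = 303.02079 cm/s
v = 0.79 * 303.02079 = 239.3864 cm/s


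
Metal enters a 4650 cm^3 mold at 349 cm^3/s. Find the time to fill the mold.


Formula: t_fill = V_mold / Q_flow
t = 4650 cm^3 / 349 cm^3/s = 13.3238 s

Answer: 13.3238 s


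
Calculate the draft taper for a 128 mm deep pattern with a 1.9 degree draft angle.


Formula: taper = depth * tan(draft_angle)
tan(1.9 deg) = 0.0331734
taper = 128 mm * 0.0331734 = 4.2462 mm

Answer: 4.2462 mm


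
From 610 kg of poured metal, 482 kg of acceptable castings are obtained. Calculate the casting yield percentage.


Formula: Casting Yield = (W_good / W_total) * 100
Yield = (482 kg / 610 kg) * 100 = 79.0164%

Final answer: 79.0164%


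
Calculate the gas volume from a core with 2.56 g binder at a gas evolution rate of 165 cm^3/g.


Formula: V_gas = W_binder * gas_evolution_rate
V = 2.56 g * 165 cm^3/g = 422.4000 cm^3


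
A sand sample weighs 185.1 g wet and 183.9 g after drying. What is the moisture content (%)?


Formula: MC = (W_wet - W_dry) / W_wet * 100
Water mass = 185.1 - 183.9 = 1.2 g
MC = 1.2 / 185.1 * 100 = 0.6483%


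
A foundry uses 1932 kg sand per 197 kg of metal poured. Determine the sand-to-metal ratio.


Formula: Sand-to-Metal Ratio = W_sand / W_metal
Ratio = 1932 kg / 197 kg = 9.8071

Answer: 9.8071


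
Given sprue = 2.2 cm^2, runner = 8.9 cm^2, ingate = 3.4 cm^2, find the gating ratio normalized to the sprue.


Sprue:Runner:Ingate = 1 : 8.9/2.2 : 3.4/2.2 = 1:4.05:1.55

1:4.05:1.55


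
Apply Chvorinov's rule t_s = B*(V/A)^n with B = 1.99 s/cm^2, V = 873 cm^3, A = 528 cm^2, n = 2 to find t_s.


Formula: t_s = B * (V/A)^n  (Chvorinov's rule, n=2)
Modulus M = V/A = 873/528 = 1.653409 cm
M^2 = 1.653409^2 = 2.733761 cm^2
t_s = 1.99 * 2.733761 = 5.4402 s


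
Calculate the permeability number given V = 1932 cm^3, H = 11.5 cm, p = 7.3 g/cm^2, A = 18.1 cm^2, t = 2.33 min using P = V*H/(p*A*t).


Formula: Permeability Number P = (V * H) / (p * A * t)
Numerator: V * H = 1932 * 11.5 = 22218.0
Denominator: p * A * t = 7.3 * 18.1 * 2.33 = 307.8629
P = 22218.0 / 307.8629 = 72.1685

Answer: 72.1685


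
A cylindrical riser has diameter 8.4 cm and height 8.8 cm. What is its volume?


Formula: V = pi * (D/2)^2 * H  (cylinder volume)
Radius = D/2 = 8.4/2 = 4.2 cm
V = pi * 4.2^2 * 8.8 = 487.6757 cm^3

Final answer: 487.6757 cm^3


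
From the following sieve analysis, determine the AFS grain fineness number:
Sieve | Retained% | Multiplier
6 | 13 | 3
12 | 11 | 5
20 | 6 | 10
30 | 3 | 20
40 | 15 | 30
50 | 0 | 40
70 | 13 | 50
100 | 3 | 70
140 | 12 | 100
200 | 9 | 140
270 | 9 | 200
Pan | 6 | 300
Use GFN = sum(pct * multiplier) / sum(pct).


Formula: GFN = sum(pct * multiplier) / sum(pct)
sum(pct * multiplier) = 7584
sum(pct) = 100
GFN = 7584 / 100 = 75.84

Answer: 75.84


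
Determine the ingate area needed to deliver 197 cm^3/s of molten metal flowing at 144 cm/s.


Formula: A_ingate = Q / v  (continuity equation)
A = 197 cm^3/s / 144 cm/s = 1.3681 cm^2

Final answer: 1.3681 cm^2


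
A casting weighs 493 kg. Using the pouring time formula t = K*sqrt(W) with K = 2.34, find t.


Formula: t = K * sqrt(W)
sqrt(W) = sqrt(493) = 22.20360
t = 2.34 * 22.20360 = 51.9564 s


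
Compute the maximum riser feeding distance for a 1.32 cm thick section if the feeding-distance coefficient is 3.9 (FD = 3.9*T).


Formula: FD = 3.9 * T  (riser feeding-distance rule)
FD = 3.9 * 1.32 cm = 5.1480 cm

Final answer: 5.1480 cm


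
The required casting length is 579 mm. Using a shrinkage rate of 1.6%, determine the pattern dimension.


Formula: L_pattern = L_casting * (1 + shrinkage_rate/100)
Shrinkage factor = 1 + 1.6/100 = 1.016
L_pattern = 579 mm * 1.016 = 588.2640 mm

588.2640 mm


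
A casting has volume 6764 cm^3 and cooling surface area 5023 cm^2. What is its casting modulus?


Formula: Casting Modulus M = V / A
M = 6764 cm^3 / 5023 cm^2 = 1.3466 cm

Answer: 1.3466 cm


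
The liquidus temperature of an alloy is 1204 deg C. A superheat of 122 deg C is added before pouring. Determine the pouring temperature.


Formula: T_pour = T_melt + Superheat
T_pour = 1204 + 122 = 1326 deg C

Answer: 1326 deg C


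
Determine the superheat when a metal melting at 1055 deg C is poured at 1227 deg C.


Formula: Superheat = T_pour - T_melt
Superheat = 1227 - 1055 = 172 deg C

Final answer: 172 deg C


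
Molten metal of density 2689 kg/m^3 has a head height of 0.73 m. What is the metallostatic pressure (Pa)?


Formula: P = rho * g * h
rho * g = 2689 * 9.81 = 26379.09 N/m^3
P = 26379.09 * 0.73 = 19256.7357 Pa

Answer: 19256.7357 Pa


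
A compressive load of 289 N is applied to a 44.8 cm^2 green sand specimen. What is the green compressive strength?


Formula: Compressive Strength = Force / Area
Strength = 289 N / 44.8 cm^2 = 6.4509 N/cm^2


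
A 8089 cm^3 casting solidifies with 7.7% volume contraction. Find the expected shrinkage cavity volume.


Formula: V_shrink = V_casting * shrinkage_pct / 100
V_shrink = 8089 cm^3 * 7.7 / 100 = 622.8530 cm^3

Answer: 622.8530 cm^3


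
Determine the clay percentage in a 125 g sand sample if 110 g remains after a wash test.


Formula: Clay% = (W_total - W_washed) / W_total * 100
Clay mass = 125 - 110 = 15 g
Clay% = 15 / 125 * 100 = 12.0000%

Answer: 12.0000%


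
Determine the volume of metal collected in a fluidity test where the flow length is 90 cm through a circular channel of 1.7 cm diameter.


Formula: V = pi * (d/2)^2 * L  (cylinder volume)
Radius = 1.7/2 = 0.85 cm
V = pi * 0.85^2 * 90 = 204.2821 cm^3

Final answer: 204.2821 cm^3


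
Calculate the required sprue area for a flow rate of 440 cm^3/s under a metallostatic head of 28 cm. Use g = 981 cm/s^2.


Formula: v = sqrt(2*g*h), A = Q/v
Velocity: v = sqrt(2 * 981 * 28) = sqrt(54936) = 234.3843 cm/s
Sprue area: A = Q / v = 440 / 234.3843 = 1.8773 cm^2

1.8773 cm^2


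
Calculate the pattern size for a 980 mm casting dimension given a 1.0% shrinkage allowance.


Formula: L_pattern = L_casting * (1 + shrinkage_rate/100)
Shrinkage factor = 1 + 1.0/100 = 1.01
L_pattern = 980 mm * 1.01 = 989.8000 mm

989.8000 mm


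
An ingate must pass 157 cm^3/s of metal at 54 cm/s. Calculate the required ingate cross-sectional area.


Formula: A_ingate = Q / v  (continuity equation)
A = 157 cm^3/s / 54 cm/s = 2.9074 cm^2


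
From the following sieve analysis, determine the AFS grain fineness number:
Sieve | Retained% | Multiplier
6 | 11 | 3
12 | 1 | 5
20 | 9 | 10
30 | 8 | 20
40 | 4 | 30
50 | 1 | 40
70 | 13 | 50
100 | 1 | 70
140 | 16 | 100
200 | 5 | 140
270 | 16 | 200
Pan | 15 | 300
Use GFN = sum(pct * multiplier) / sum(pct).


Formula: GFN = sum(pct * multiplier) / sum(pct)
sum(pct * multiplier) = 11168
sum(pct) = 100
GFN = 11168 / 100 = 111.68

Answer: 111.68


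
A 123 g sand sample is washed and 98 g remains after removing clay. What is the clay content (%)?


Formula: Clay% = (W_total - W_washed) / W_total * 100
Clay mass = 123 - 98 = 25 g
Clay% = 25 / 123 * 100 = 20.3252%

20.3252%


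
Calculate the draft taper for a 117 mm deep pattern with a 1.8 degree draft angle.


Formula: taper = depth * tan(draft_angle)
tan(1.8 deg) = 0.0314263
taper = 117 mm * 0.0314263 = 3.6769 mm

Answer: 3.6769 mm


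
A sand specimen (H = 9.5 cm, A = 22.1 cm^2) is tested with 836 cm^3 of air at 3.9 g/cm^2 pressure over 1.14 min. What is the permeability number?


Formula: Permeability Number P = (V * H) / (p * A * t)
Numerator: V * H = 836 * 9.5 = 7942.0
Denominator: p * A * t = 3.9 * 22.1 * 1.14 = 98.2566
P = 7942.0 / 98.2566 = 80.8292

80.8292


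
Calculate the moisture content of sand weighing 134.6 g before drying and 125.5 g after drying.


Formula: MC = (W_wet - W_dry) / W_wet * 100
Water mass = 134.6 - 125.5 = 9.1 g
MC = 9.1 / 134.6 * 100 = 6.7608%

Final answer: 6.7608%


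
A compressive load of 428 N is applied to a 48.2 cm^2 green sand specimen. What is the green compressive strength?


Formula: Compressive Strength = Force / Area
Strength = 428 N / 48.2 cm^2 = 8.8797 N/cm^2

Answer: 8.8797 N/cm^2


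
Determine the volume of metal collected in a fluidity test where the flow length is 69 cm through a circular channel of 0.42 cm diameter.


Formula: V = pi * (d/2)^2 * L  (cylinder volume)
Radius = 0.42/2 = 0.21 cm
V = pi * 0.21^2 * 69 = 9.5596 cm^3

Final answer: 9.5596 cm^3


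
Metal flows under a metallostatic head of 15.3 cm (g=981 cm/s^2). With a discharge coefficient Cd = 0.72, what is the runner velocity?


Formula: v = Cd * sqrt(2 * g * h)  (Torricelli with discharge coefficient)
2*g*h = 2 * 981 * 15.3 = 30018.6 cm^2/s^2
sqrt(30018.6) = 173.25877 cm/s
v = 0.72 * 173.25877 = 124.7463 cm/s


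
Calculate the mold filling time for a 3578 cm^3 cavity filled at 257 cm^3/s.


Formula: t_fill = V_mold / Q_flow
t = 3578 cm^3 / 257 cm^3/s = 13.9222 s

13.9222 s


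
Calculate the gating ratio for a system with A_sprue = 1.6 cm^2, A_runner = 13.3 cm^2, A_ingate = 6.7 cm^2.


Sprue:Runner:Ingate = 1 : 13.3/1.6 : 6.7/1.6 = 1:8.31:4.19

1:8.31:4.19


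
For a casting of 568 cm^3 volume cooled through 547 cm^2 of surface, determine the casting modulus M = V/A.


Formula: Casting Modulus M = V / A
M = 568 cm^3 / 547 cm^2 = 1.0384 cm

1.0384 cm


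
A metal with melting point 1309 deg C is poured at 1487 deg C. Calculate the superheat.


Formula: Superheat = T_pour - T_melt
Superheat = 1487 - 1309 = 178 deg C

178 deg C


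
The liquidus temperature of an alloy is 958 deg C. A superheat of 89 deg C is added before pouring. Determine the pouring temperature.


Formula: T_pour = T_melt + Superheat
T_pour = 958 + 89 = 1047 deg C


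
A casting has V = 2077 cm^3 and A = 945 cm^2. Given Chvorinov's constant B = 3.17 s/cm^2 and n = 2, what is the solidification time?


Formula: t_s = B * (V/A)^n  (Chvorinov's rule, n=2)
Modulus M = V/A = 2077/945 = 2.197884 cm
M^2 = 2.197884^2 = 4.830694 cm^2
t_s = 3.17 * 4.830694 = 15.3133 s

Answer: 15.3133 s


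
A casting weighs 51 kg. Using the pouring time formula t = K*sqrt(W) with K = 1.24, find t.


Formula: t = K * sqrt(W)
sqrt(W) = sqrt(51) = 7.14143
t = 1.24 * 7.14143 = 8.8554 s


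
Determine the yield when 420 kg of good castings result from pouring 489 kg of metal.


Formula: Casting Yield = (W_good / W_total) * 100
Yield = (420 kg / 489 kg) * 100 = 85.8896%


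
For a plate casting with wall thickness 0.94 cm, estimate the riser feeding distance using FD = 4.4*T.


Formula: FD = 4.4 * T  (riser feeding-distance rule)
FD = 4.4 * 0.94 cm = 4.1360 cm


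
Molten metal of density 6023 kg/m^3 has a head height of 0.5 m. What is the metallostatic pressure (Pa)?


Formula: P = rho * g * h
rho * g = 6023 * 9.81 = 59085.63 N/m^3
P = 59085.63 * 0.5 = 29542.8150 Pa

Answer: 29542.8150 Pa


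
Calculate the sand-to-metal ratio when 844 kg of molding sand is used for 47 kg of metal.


Formula: Sand-to-Metal Ratio = W_sand / W_metal
Ratio = 844 kg / 47 kg = 17.9574

17.9574


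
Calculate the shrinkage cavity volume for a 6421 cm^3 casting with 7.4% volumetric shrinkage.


Formula: V_shrink = V_casting * shrinkage_pct / 100
V_shrink = 6421 cm^3 * 7.4 / 100 = 475.1540 cm^3

Final answer: 475.1540 cm^3


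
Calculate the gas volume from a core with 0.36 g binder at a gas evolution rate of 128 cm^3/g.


Formula: V_gas = W_binder * gas_evolution_rate
V = 0.36 g * 128 cm^3/g = 46.0800 cm^3

Final answer: 46.0800 cm^3


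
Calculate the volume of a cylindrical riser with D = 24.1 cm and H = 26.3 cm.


Formula: V = pi * (D/2)^2 * H  (cylinder volume)
Radius = D/2 = 24.1/2 = 12.05 cm
V = pi * 12.05^2 * 26.3 = 11997.1949 cm^3

11997.1949 cm^3


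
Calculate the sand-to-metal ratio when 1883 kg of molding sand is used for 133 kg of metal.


Formula: Sand-to-Metal Ratio = W_sand / W_metal
Ratio = 1883 kg / 133 kg = 14.1579

Final answer: 14.1579


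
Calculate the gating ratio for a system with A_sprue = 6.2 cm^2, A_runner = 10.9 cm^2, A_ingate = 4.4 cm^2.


Sprue:Runner:Ingate = 1 : 10.9/6.2 : 4.4/6.2 = 1:1.76:0.71


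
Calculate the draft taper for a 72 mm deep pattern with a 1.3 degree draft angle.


Formula: taper = depth * tan(draft_angle)
tan(1.3 deg) = 0.0226932
taper = 72 mm * 0.0226932 = 1.6339 mm


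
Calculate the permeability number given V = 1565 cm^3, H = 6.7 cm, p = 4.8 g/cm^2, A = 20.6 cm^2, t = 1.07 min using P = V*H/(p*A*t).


Formula: Permeability Number P = (V * H) / (p * A * t)
Numerator: V * H = 1565 * 6.7 = 10485.5
Denominator: p * A * t = 4.8 * 20.6 * 1.07 = 105.8016
P = 10485.5 / 105.8016 = 99.1053

Final answer: 99.1053


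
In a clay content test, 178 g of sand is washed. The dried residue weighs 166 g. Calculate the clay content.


Formula: Clay% = (W_total - W_washed) / W_total * 100
Clay mass = 178 - 166 = 12 g
Clay% = 12 / 178 * 100 = 6.7416%


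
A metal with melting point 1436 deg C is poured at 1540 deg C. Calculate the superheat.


Formula: Superheat = T_pour - T_melt
Superheat = 1540 - 1436 = 104 deg C

104 deg C


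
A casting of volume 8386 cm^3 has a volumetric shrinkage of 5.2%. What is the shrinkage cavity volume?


Formula: V_shrink = V_casting * shrinkage_pct / 100
V_shrink = 8386 cm^3 * 5.2 / 100 = 436.0720 cm^3

Final answer: 436.0720 cm^3


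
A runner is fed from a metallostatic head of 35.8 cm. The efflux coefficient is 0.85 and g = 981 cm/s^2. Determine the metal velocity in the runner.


Formula: v = Cd * sqrt(2 * g * h)  (Torricelli with discharge coefficient)
2*g*h = 2 * 981 * 35.8 = 70239.6 cm^2/s^2
sqrt(70239.6) = 265.02755 cm/s
v = 0.85 * 265.02755 = 225.2734 cm/s

Answer: 225.2734 cm/s


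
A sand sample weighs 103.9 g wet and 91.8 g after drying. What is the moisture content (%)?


Formula: MC = (W_wet - W_dry) / W_wet * 100
Water mass = 103.9 - 91.8 = 12.1 g
MC = 12.1 / 103.9 * 100 = 11.6458%

11.6458%


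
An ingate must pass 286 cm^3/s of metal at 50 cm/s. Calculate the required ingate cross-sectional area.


Formula: A_ingate = Q / v  (continuity equation)
A = 286 cm^3/s / 50 cm/s = 5.7200 cm^2

Final answer: 5.7200 cm^2


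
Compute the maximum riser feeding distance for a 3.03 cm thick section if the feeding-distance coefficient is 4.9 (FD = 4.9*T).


Formula: FD = 4.9 * T  (riser feeding-distance rule)
FD = 4.9 * 3.03 cm = 14.8470 cm

Final answer: 14.8470 cm


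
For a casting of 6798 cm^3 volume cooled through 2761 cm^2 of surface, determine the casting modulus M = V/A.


Formula: Casting Modulus M = V / A
M = 6798 cm^3 / 2761 cm^2 = 2.4622 cm

Final answer: 2.4622 cm


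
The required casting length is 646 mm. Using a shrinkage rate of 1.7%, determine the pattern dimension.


Formula: L_pattern = L_casting * (1 + shrinkage_rate/100)
Shrinkage factor = 1 + 1.7/100 = 1.017
L_pattern = 646 mm * 1.017 = 656.9820 mm

656.9820 mm


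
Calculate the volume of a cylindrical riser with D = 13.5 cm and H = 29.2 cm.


Formula: V = pi * (D/2)^2 * H  (cylinder volume)
Radius = D/2 = 13.5/2 = 6.75 cm
V = pi * 6.75^2 * 29.2 = 4179.6534 cm^3

Answer: 4179.6534 cm^3


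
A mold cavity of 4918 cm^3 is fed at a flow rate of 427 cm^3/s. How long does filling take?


Formula: t_fill = V_mold / Q_flow
t = 4918 cm^3 / 427 cm^3/s = 11.5176 s

Final answer: 11.5176 s


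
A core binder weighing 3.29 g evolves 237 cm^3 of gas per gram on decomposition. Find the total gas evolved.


Formula: V_gas = W_binder * gas_evolution_rate
V = 3.29 g * 237 cm^3/g = 779.7300 cm^3

779.7300 cm^3


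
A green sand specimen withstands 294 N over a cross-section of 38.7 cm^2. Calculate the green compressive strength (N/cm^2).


Formula: Compressive Strength = Force / Area
Strength = 294 N / 38.7 cm^2 = 7.5969 N/cm^2

Final answer: 7.5969 N/cm^2


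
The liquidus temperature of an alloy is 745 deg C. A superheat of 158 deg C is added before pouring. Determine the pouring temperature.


Formula: T_pour = T_melt + Superheat
T_pour = 745 + 158 = 903 deg C

Final answer: 903 deg C


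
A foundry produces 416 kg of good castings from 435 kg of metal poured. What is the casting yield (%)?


Formula: Casting Yield = (W_good / W_total) * 100
Yield = (416 kg / 435 kg) * 100 = 95.6322%

95.6322%


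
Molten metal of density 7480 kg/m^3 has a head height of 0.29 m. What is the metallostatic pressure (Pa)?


Formula: P = rho * g * h
rho * g = 7480 * 9.81 = 73378.8 N/m^3
P = 73378.8 * 0.29 = 21279.8520 Pa

21279.8520 Pa


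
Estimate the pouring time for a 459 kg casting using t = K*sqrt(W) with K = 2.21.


Formula: t = K * sqrt(W)
sqrt(W) = sqrt(459) = 21.42429
t = 2.21 * 21.42429 = 47.3477 s

Final answer: 47.3477 s


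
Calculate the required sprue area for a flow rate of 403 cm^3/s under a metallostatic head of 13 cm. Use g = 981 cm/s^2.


Formula: v = sqrt(2*g*h), A = Q/v
Velocity: v = sqrt(2 * 981 * 13) = sqrt(25506) = 159.7060 cm/s
Sprue area: A = Q / v = 403 / 159.7060 = 2.5234 cm^2

2.5234 cm^2


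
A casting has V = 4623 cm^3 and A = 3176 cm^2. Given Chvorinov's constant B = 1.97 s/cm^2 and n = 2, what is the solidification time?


Formula: t_s = B * (V/A)^n  (Chvorinov's rule, n=2)
Modulus M = V/A = 4623/3176 = 1.455605 cm
M^2 = 1.455605^2 = 2.118786 cm^2
t_s = 1.97 * 2.118786 = 4.1740 s


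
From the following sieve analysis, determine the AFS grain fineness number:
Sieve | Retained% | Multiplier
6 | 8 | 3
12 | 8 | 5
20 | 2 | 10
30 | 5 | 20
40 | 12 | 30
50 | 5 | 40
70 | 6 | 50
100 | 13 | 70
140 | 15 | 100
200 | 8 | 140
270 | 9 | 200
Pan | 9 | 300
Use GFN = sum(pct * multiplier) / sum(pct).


Formula: GFN = sum(pct * multiplier) / sum(pct)
sum(pct * multiplier) = 9074
sum(pct) = 100
GFN = 9074 / 100 = 90.74

Answer: 90.74


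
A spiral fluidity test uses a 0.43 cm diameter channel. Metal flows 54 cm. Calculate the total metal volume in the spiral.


Formula: V = pi * (d/2)^2 * L  (cylinder volume)
Radius = 0.43/2 = 0.215 cm
V = pi * 0.215^2 * 54 = 7.8419 cm^3

Answer: 7.8419 cm^3


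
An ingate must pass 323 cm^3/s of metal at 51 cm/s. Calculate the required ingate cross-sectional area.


Formula: A_ingate = Q / v  (continuity equation)
A = 323 cm^3/s / 51 cm/s = 6.3333 cm^2

Final answer: 6.3333 cm^2


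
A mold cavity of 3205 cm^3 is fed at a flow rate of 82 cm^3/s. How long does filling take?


Formula: t_fill = V_mold / Q_flow
t = 3205 cm^3 / 82 cm^3/s = 39.0854 s

Final answer: 39.0854 s


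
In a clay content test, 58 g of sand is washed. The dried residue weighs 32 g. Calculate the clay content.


Formula: Clay% = (W_total - W_washed) / W_total * 100
Clay mass = 58 - 32 = 26 g
Clay% = 26 / 58 * 100 = 44.8276%

Answer: 44.8276%


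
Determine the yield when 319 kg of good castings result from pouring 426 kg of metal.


Formula: Casting Yield = (W_good / W_total) * 100
Yield = (319 kg / 426 kg) * 100 = 74.8826%

Final answer: 74.8826%


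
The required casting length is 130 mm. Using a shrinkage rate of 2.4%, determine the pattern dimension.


Formula: L_pattern = L_casting * (1 + shrinkage_rate/100)
Shrinkage factor = 1 + 2.4/100 = 1.024
L_pattern = 130 mm * 1.024 = 133.1200 mm

Final answer: 133.1200 mm


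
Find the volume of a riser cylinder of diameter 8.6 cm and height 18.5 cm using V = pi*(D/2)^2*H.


Formula: V = pi * (D/2)^2 * H  (cylinder volume)
Radius = D/2 = 8.6/2 = 4.3 cm
V = pi * 4.3^2 * 18.5 = 1074.6289 cm^3

Answer: 1074.6289 cm^3


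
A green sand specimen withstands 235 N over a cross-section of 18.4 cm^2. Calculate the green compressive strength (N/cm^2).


Formula: Compressive Strength = Force / Area
Strength = 235 N / 18.4 cm^2 = 12.7717 N/cm^2

Answer: 12.7717 N/cm^2


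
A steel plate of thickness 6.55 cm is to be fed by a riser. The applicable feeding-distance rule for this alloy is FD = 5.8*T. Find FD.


Formula: FD = 5.8 * T  (riser feeding-distance rule)
FD = 5.8 * 6.55 cm = 37.9900 cm


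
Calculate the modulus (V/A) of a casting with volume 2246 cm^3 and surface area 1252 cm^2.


Formula: Casting Modulus M = V / A
M = 2246 cm^3 / 1252 cm^2 = 1.7939 cm

1.7939 cm


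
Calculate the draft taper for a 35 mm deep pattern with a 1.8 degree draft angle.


Formula: taper = depth * tan(draft_angle)
tan(1.8 deg) = 0.0314263
taper = 35 mm * 0.0314263 = 1.0999 mm

1.0999 mm


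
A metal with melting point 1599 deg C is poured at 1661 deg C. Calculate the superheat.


Formula: Superheat = T_pour - T_melt
Superheat = 1661 - 1599 = 62 deg C

Answer: 62 deg C


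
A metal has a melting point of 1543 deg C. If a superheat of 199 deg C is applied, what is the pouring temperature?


Formula: T_pour = T_melt + Superheat
T_pour = 1543 + 199 = 1742 deg C


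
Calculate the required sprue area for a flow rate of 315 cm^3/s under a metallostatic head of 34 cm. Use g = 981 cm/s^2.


Formula: v = sqrt(2*g*h), A = Q/v
Velocity: v = sqrt(2 * 981 * 34) = sqrt(66708) = 258.2789 cm/s
Sprue area: A = Q / v = 315 / 258.2789 = 1.2196 cm^2

Final answer: 1.2196 cm^2


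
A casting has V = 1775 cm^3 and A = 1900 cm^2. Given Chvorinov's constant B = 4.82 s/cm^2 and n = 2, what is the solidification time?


Formula: t_s = B * (V/A)^n  (Chvorinov's rule, n=2)
Modulus M = V/A = 1775/1900 = 0.934211 cm
M^2 = 0.934211^2 = 0.872750 cm^2
t_s = 4.82 * 0.872750 = 4.2067 s


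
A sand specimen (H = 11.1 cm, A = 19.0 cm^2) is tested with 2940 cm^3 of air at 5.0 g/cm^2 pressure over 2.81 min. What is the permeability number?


Formula: Permeability Number P = (V * H) / (p * A * t)
Numerator: V * H = 2940 * 11.1 = 32634.0
Denominator: p * A * t = 5.0 * 19.0 * 2.81 = 266.95
P = 32634.0 / 266.95 = 122.2476

Final answer: 122.2476


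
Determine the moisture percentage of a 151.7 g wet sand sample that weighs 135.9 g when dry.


Formula: MC = (W_wet - W_dry) / W_wet * 100
Water mass = 151.7 - 135.9 = 15.8 g
MC = 15.8 / 151.7 * 100 = 10.4153%

Final answer: 10.4153%


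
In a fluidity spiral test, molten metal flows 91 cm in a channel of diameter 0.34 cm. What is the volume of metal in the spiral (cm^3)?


Formula: V = pi * (d/2)^2 * L  (cylinder volume)
Radius = 0.34/2 = 0.17 cm
V = pi * 0.17^2 * 91 = 8.2621 cm^3

Answer: 8.2621 cm^3


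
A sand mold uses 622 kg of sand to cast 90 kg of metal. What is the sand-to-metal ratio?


Formula: Sand-to-Metal Ratio = W_sand / W_metal
Ratio = 622 kg / 90 kg = 6.9111

Final answer: 6.9111


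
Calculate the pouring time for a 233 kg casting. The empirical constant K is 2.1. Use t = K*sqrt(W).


Formula: t = K * sqrt(W)
sqrt(W) = sqrt(233) = 15.26434
t = 2.1 * 15.26434 = 32.0551 s

Answer: 32.0551 s


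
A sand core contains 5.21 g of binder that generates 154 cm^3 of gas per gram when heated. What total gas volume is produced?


Formula: V_gas = W_binder * gas_evolution_rate
V = 5.21 g * 154 cm^3/g = 802.3400 cm^3

Answer: 802.3400 cm^3


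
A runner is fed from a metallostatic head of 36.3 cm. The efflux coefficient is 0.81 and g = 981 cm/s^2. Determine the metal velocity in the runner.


Formula: v = Cd * sqrt(2 * g * h)  (Torricelli with discharge coefficient)
2*g*h = 2 * 981 * 36.3 = 71220.6 cm^2/s^2
sqrt(71220.6) = 266.87188 cm/s
v = 0.81 * 266.87188 = 216.1662 cm/s


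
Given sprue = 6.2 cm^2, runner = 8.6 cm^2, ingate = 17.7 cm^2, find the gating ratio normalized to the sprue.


Sprue:Runner:Ingate = 1 : 8.6/6.2 : 17.7/6.2 = 1:1.39:2.85

Answer: 1:1.39:2.85


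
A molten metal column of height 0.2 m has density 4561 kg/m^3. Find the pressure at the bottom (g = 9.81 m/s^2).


Formula: P = rho * g * h
rho * g = 4561 * 9.81 = 44743.41 N/m^3
P = 44743.41 * 0.2 = 8948.6820 Pa


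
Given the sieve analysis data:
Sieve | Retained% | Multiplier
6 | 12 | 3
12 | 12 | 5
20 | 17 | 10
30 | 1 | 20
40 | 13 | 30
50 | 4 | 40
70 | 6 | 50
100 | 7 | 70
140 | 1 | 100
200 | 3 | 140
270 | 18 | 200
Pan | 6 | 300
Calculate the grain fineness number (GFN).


Formula: GFN = sum(pct * multiplier) / sum(pct)
sum(pct * multiplier) = 7546
sum(pct) = 100
GFN = 7546 / 100 = 75.46

Answer: 75.46


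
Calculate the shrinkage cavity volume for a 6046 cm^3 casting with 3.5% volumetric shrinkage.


Formula: V_shrink = V_casting * shrinkage_pct / 100
V_shrink = 6046 cm^3 * 3.5 / 100 = 211.6100 cm^3

Answer: 211.6100 cm^3


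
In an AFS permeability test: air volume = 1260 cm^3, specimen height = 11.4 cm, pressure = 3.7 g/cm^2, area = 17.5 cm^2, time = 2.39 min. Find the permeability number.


Formula: Permeability Number P = (V * H) / (p * A * t)
Numerator: V * H = 1260 * 11.4 = 14364.0
Denominator: p * A * t = 3.7 * 17.5 * 2.39 = 154.7525
P = 14364.0 / 154.7525 = 92.8192


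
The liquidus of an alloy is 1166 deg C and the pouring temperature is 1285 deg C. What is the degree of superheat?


Formula: Superheat = T_pour - T_melt
Superheat = 1285 - 1166 = 119 deg C

119 deg C


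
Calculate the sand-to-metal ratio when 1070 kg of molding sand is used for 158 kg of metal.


Formula: Sand-to-Metal Ratio = W_sand / W_metal
Ratio = 1070 kg / 158 kg = 6.7722

Final answer: 6.7722


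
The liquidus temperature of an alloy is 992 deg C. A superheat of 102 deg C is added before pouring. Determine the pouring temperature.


Formula: T_pour = T_melt + Superheat
T_pour = 992 + 102 = 1094 deg C

1094 deg C


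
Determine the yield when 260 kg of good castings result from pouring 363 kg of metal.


Formula: Casting Yield = (W_good / W_total) * 100
Yield = (260 kg / 363 kg) * 100 = 71.6253%

Answer: 71.6253%


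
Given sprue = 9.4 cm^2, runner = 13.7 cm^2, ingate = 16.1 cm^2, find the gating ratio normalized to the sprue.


Sprue:Runner:Ingate = 1 : 13.7/9.4 : 16.1/9.4 = 1:1.46:1.71

Answer: 1:1.46:1.71


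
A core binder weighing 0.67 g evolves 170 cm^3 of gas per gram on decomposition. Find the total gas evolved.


Formula: V_gas = W_binder * gas_evolution_rate
V = 0.67 g * 170 cm^3/g = 113.9000 cm^3


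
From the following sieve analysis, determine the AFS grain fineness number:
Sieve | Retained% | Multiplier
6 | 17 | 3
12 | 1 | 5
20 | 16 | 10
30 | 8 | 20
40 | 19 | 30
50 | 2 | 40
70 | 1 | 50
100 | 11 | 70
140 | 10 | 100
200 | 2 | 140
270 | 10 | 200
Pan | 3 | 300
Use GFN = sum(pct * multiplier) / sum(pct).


Formula: GFN = sum(pct * multiplier) / sum(pct)
sum(pct * multiplier) = 6026
sum(pct) = 100
GFN = 6026 / 100 = 60.26


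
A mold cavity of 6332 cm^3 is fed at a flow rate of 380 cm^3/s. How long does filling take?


Formula: t_fill = V_mold / Q_flow
t = 6332 cm^3 / 380 cm^3/s = 16.6632 s

Final answer: 16.6632 s


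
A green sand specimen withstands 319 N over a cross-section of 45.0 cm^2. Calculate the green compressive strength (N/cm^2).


Formula: Compressive Strength = Force / Area
Strength = 319 N / 45.0 cm^2 = 7.0889 N/cm^2


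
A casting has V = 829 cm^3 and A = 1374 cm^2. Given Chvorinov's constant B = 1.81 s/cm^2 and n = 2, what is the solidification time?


Formula: t_s = B * (V/A)^n  (Chvorinov's rule, n=2)
Modulus M = V/A = 829/1374 = 0.603348 cm
M^2 = 0.603348^2 = 0.364029 cm^2
t_s = 1.81 * 0.364029 = 0.6589 s


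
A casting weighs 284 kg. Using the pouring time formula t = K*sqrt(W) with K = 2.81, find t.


Formula: t = K * sqrt(W)
sqrt(W) = sqrt(284) = 16.85230
t = 2.81 * 16.85230 = 47.3550 s


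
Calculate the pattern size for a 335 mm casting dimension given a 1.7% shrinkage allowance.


Formula: L_pattern = L_casting * (1 + shrinkage_rate/100)
Shrinkage factor = 1 + 1.7/100 = 1.017
L_pattern = 335 mm * 1.017 = 340.6950 mm

Answer: 340.6950 mm


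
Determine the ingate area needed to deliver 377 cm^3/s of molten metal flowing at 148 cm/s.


Formula: A_ingate = Q / v  (continuity equation)
A = 377 cm^3/s / 148 cm/s = 2.5473 cm^2


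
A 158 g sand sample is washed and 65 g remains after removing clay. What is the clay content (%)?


Formula: Clay% = (W_total - W_washed) / W_total * 100
Clay mass = 158 - 65 = 93 g
Clay% = 93 / 158 * 100 = 58.8608%

Answer: 58.8608%


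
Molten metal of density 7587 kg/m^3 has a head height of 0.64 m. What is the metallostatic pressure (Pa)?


Formula: P = rho * g * h
rho * g = 7587 * 9.81 = 74428.47 N/m^3
P = 74428.47 * 0.64 = 47634.2208 Pa

Final answer: 47634.2208 Pa


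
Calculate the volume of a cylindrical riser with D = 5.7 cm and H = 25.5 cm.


Formula: V = pi * (D/2)^2 * H  (cylinder volume)
Radius = D/2 = 5.7/2 = 2.85 cm
V = pi * 2.85^2 * 25.5 = 650.6985 cm^3

Final answer: 650.6985 cm^3


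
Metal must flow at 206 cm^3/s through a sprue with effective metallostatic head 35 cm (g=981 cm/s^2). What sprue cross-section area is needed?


Formula: v = sqrt(2*g*h), A = Q/v
Velocity: v = sqrt(2 * 981 * 35) = sqrt(68670) = 262.0496 cm/s
Sprue area: A = Q / v = 206 / 262.0496 = 0.7861 cm^2


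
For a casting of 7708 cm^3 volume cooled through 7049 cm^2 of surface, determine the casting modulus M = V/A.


Formula: Casting Modulus M = V / A
M = 7708 cm^3 / 7049 cm^2 = 1.0935 cm
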